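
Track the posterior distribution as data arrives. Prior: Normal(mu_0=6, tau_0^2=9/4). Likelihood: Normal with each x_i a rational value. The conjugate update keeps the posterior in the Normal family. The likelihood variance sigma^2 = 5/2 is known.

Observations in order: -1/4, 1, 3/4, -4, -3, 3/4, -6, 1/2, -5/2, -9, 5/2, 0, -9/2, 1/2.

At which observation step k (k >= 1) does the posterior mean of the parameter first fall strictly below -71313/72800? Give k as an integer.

k = 10

obs 1: x=-1/4 → posterior Normal(231/76, 45/38)
obs 2: x=1 → posterior Normal(267/112, 45/56)
obs 3: x=3/4 → posterior Normal(147/74, 45/74)
obs 4: x=-4 → posterior Normal(75/92, 45/92)
obs 5: x=-3 → posterior Normal(21/110, 9/22)
obs 6: x=3/4 → posterior Normal(69/256, 45/128)
obs 7: x=-6 → posterior Normal(-147/292, 45/146)
obs 8: x=1/2 → posterior Normal(-129/328, 45/164)
obs 9: x=-5/2 → posterior Normal(-219/364, 45/182)
obs 10: x=-9 → posterior Normal(-543/400, 9/40)
obs 11: x=5/2 → posterior Normal(-453/436, 45/218)
obs 12: x=0 → posterior Normal(-453/472, 45/236)
obs 13: x=-9/2 → posterior Normal(-615/508, 45/254)
obs 14: x=1/2 → posterior Normal(-597/544, 45/272)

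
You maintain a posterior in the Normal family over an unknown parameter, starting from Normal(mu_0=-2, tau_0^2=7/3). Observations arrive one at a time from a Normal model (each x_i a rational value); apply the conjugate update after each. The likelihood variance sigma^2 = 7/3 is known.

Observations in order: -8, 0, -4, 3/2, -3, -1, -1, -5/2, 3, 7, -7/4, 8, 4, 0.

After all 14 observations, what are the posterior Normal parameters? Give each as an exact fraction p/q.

obs 1: x=-8 → posterior Normal(-5, 7/6)
obs 2: x=0 → posterior Normal(-10/3, 7/9)
obs 3: x=-4 → posterior Normal(-7/2, 7/12)
obs 4: x=3/2 → posterior Normal(-5/2, 7/15)
obs 5: x=-3 → posterior Normal(-31/12, 7/18)
obs 6: x=-1 → posterior Normal(-33/14, 1/3)
obs 7: x=-1 → posterior Normal(-35/16, 7/24)
obs 8: x=-5/2 → posterior Normal(-20/9, 7/27)
obs 9: x=3 → posterior Normal(-17/10, 7/30)
obs 10: x=7 → posterior Normal(-10/11, 7/33)
obs 11: x=-7/4 → posterior Normal(-47/48, 7/36)
obs 12: x=8 → posterior Normal(-15/52, 7/39)
obs 13: x=4 → posterior Normal(1/56, 1/6)
obs 14: x=0 → posterior Normal(1/60, 7/45)

mu_0=1/60, tau_0^2=7/45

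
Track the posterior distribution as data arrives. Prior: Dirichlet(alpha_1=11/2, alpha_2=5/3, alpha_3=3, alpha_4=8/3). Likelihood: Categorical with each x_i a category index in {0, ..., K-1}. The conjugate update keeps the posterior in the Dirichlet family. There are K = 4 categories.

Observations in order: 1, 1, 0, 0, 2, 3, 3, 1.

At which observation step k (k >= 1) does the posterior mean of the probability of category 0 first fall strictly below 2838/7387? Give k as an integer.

obs 1: x=1 → posterior Dirichlet(11/2, 8/3, 3, 8/3)
obs 2: x=1 → posterior Dirichlet(11/2, 11/3, 3, 8/3)
obs 3: x=0 → posterior Dirichlet(13/2, 11/3, 3, 8/3)
obs 4: x=0 → posterior Dirichlet(15/2, 11/3, 3, 8/3)
obs 5: x=2 → posterior Dirichlet(15/2, 11/3, 4, 8/3)
obs 6: x=3 → posterior Dirichlet(15/2, 11/3, 4, 11/3)
obs 7: x=3 → posterior Dirichlet(15/2, 11/3, 4, 14/3)
obs 8: x=1 → posterior Dirichlet(15/2, 14/3, 4, 14/3)

k = 2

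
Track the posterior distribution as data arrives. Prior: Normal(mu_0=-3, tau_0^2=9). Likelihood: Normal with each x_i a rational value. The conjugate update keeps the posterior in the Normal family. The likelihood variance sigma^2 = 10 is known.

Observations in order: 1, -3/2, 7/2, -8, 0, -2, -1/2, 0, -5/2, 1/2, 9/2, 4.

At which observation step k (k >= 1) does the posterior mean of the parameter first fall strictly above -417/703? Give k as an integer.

k = 3

obs 1: x=1 → posterior Normal(-21/19, 90/19)
obs 2: x=-3/2 → posterior Normal(-69/56, 45/14)
obs 3: x=7/2 → posterior Normal(-3/37, 90/37)
obs 4: x=-8 → posterior Normal(-75/46, 45/23)
obs 5: x=0 → posterior Normal(-15/11, 18/11)
obs 6: x=-2 → posterior Normal(-93/64, 45/32)
obs 7: x=-1/2 → posterior Normal(-195/146, 90/73)
obs 8: x=0 → posterior Normal(-195/164, 45/41)
obs 9: x=-5/2 → posterior Normal(-120/91, 90/91)
obs 10: x=1/2 → posterior Normal(-231/200, 9/10)
obs 11: x=9/2 → posterior Normal(-75/109, 90/109)
obs 12: x=4 → posterior Normal(-39/118, 45/59)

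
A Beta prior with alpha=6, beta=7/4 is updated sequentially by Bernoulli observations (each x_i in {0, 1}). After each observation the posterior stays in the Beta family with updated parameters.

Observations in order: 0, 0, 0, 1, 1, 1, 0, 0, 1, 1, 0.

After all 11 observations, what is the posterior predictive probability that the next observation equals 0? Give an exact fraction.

obs 1: x=0 → posterior Beta(6, 11/4)
obs 2: x=0 → posterior Beta(6, 15/4)
obs 3: x=0 → posterior Beta(6, 19/4)
obs 4: x=1 → posterior Beta(7, 19/4)
obs 5: x=1 → posterior Beta(8, 19/4)
obs 6: x=1 → posterior Beta(9, 19/4)
obs 7: x=0 → posterior Beta(9, 23/4)
obs 8: x=0 → posterior Beta(9, 27/4)
obs 9: x=1 → posterior Beta(10, 27/4)
obs 10: x=1 → posterior Beta(11, 27/4)
obs 11: x=0 → posterior Beta(11, 31/4)

31/75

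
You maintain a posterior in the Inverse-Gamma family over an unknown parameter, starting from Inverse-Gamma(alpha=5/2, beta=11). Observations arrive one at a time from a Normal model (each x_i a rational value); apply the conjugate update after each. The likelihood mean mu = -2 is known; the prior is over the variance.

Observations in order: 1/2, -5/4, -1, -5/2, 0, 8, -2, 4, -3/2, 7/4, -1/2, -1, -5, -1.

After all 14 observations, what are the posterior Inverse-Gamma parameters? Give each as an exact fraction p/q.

obs 1: x=1/2 → posterior Inverse-Gamma(3, 113/8)
obs 2: x=-5/4 → posterior Inverse-Gamma(7/2, 461/32)
obs 3: x=-1 → posterior Inverse-Gamma(4, 477/32)
obs 4: x=-5/2 → posterior Inverse-Gamma(9/2, 481/32)
obs 5: x=0 → posterior Inverse-Gamma(5, 545/32)
obs 6: x=8 → posterior Inverse-Gamma(11/2, 2145/32)
obs 7: x=-2 → posterior Inverse-Gamma(6, 2145/32)
obs 8: x=4 → posterior Inverse-Gamma(13/2, 2721/32)
obs 9: x=-3/2 → posterior Inverse-Gamma(7, 2725/32)
obs 10: x=7/4 → posterior Inverse-Gamma(15/2, 1475/16)
obs 11: x=-1/2 → posterior Inverse-Gamma(8, 1493/16)
obs 12: x=-1 → posterior Inverse-Gamma(17/2, 1501/16)
obs 13: x=-5 → posterior Inverse-Gamma(9, 1573/16)
obs 14: x=-1 → posterior Inverse-Gamma(19/2, 1581/16)

alpha=19/2, beta=1581/16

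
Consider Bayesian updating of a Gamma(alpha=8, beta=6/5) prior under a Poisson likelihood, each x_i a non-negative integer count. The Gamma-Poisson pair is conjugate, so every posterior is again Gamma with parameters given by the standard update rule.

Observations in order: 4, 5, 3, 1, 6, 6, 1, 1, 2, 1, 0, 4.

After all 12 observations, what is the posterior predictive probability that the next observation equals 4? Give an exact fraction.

2454126836734655585103054999194135356227534045687455799518058882994291436892979200000/14384144627120612844099798511693341675280443634829351032373799642642703462931962464721

obs 1: x=4 → posterior Gamma(12, 11/5)
obs 2: x=5 → posterior Gamma(17, 16/5)
obs 3: x=3 → posterior Gamma(20, 21/5)
obs 4: x=1 → posterior Gamma(21, 26/5)
obs 5: x=6 → posterior Gamma(27, 31/5)
obs 6: x=6 → posterior Gamma(33, 36/5)
obs 7: x=1 → posterior Gamma(34, 41/5)
obs 8: x=1 → posterior Gamma(35, 46/5)
obs 9: x=2 → posterior Gamma(37, 51/5)
obs 10: x=1 → posterior Gamma(38, 56/5)
obs 11: x=0 → posterior Gamma(38, 61/5)
obs 12: x=4 → posterior Gamma(42, 66/5)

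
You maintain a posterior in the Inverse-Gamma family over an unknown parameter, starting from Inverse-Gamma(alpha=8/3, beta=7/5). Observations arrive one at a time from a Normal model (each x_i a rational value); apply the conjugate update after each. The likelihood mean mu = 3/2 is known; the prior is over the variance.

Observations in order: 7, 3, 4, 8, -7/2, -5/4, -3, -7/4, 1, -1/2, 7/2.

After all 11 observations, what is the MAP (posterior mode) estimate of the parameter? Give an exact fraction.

18651/2200

obs 1: x=7 → posterior Inverse-Gamma(19/6, 661/40)
obs 2: x=3 → posterior Inverse-Gamma(11/3, 353/20)
obs 3: x=4 → posterior Inverse-Gamma(25/6, 831/40)
obs 4: x=8 → posterior Inverse-Gamma(14/3, 419/10)
obs 5: x=-7/2 → posterior Inverse-Gamma(31/6, 272/5)
obs 6: x=-5/4 → posterior Inverse-Gamma(17/3, 9309/160)
obs 7: x=-3 → posterior Inverse-Gamma(37/6, 10929/160)
obs 8: x=-7/4 → posterior Inverse-Gamma(20/3, 5887/80)
obs 9: x=1 → posterior Inverse-Gamma(43/6, 5897/80)
obs 10: x=-1/2 → posterior Inverse-Gamma(23/3, 6057/80)
obs 11: x=7/2 → posterior Inverse-Gamma(49/6, 6217/80)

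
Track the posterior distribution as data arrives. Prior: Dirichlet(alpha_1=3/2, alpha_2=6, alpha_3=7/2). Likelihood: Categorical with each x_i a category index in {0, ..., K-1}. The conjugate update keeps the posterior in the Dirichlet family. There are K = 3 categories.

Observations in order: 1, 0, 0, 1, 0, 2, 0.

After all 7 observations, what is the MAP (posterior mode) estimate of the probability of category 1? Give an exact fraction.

obs 1: x=1 → posterior Dirichlet(3/2, 7, 7/2)
obs 2: x=0 → posterior Dirichlet(5/2, 7, 7/2)
obs 3: x=0 → posterior Dirichlet(7/2, 7, 7/2)
obs 4: x=1 → posterior Dirichlet(7/2, 8, 7/2)
obs 5: x=0 → posterior Dirichlet(9/2, 8, 7/2)
obs 6: x=2 → posterior Dirichlet(9/2, 8, 9/2)
obs 7: x=0 → posterior Dirichlet(11/2, 8, 9/2)

7/15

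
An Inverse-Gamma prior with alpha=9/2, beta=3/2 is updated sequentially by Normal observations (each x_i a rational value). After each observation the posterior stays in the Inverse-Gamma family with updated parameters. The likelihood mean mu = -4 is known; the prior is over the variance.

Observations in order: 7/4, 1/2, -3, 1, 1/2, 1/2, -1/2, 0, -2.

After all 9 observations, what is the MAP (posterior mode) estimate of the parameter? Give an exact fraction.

obs 1: x=7/4 → posterior Inverse-Gamma(5, 577/32)
obs 2: x=1/2 → posterior Inverse-Gamma(11/2, 901/32)
obs 3: x=-3 → posterior Inverse-Gamma(6, 917/32)
obs 4: x=1 → posterior Inverse-Gamma(13/2, 1317/32)
obs 5: x=1/2 → posterior Inverse-Gamma(7, 1641/32)
obs 6: x=1/2 → posterior Inverse-Gamma(15/2, 1965/32)
obs 7: x=-1/2 → posterior Inverse-Gamma(8, 2161/32)
obs 8: x=0 → posterior Inverse-Gamma(17/2, 2417/32)
obs 9: x=-2 → posterior Inverse-Gamma(9, 2481/32)

2481/320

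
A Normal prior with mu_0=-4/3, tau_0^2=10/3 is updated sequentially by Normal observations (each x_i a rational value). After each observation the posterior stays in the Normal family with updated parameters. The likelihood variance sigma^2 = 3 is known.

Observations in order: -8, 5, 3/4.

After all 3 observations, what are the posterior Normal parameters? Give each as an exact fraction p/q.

mu_0=-23/26, tau_0^2=10/13

obs 1: x=-8 → posterior Normal(-92/19, 30/19)
obs 2: x=5 → posterior Normal(-42/29, 30/29)
obs 3: x=3/4 → posterior Normal(-23/26, 10/13)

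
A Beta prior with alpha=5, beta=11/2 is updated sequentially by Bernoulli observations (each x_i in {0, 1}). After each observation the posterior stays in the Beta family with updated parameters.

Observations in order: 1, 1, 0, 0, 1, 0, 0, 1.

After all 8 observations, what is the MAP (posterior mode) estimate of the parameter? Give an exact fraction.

16/33

obs 1: x=1 → posterior Beta(6, 11/2)
obs 2: x=1 → posterior Beta(7, 11/2)
obs 3: x=0 → posterior Beta(7, 13/2)
obs 4: x=0 → posterior Beta(7, 15/2)
obs 5: x=1 → posterior Beta(8, 15/2)
obs 6: x=0 → posterior Beta(8, 17/2)
obs 7: x=0 → posterior Beta(8, 19/2)
obs 8: x=1 → posterior Beta(9, 19/2)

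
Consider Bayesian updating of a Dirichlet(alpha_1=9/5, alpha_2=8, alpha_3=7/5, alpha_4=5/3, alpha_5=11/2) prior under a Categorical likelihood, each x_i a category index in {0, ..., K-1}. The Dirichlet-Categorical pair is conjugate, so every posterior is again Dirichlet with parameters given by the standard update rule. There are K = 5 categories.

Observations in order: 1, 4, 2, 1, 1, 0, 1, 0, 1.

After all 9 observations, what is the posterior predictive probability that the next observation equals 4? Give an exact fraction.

195/821

obs 1: x=1 → posterior Dirichlet(9/5, 9, 7/5, 5/3, 11/2)
obs 2: x=4 → posterior Dirichlet(9/5, 9, 7/5, 5/3, 13/2)
obs 3: x=2 → posterior Dirichlet(9/5, 9, 12/5, 5/3, 13/2)
obs 4: x=1 → posterior Dirichlet(9/5, 10, 12/5, 5/3, 13/2)
obs 5: x=1 → posterior Dirichlet(9/5, 11, 12/5, 5/3, 13/2)
obs 6: x=0 → posterior Dirichlet(14/5, 11, 12/5, 5/3, 13/2)
obs 7: x=1 → posterior Dirichlet(14/5, 12, 12/5, 5/3, 13/2)
obs 8: x=0 → posterior Dirichlet(19/5, 12, 12/5, 5/3, 13/2)
obs 9: x=1 → posterior Dirichlet(19/5, 13, 12/5, 5/3, 13/2)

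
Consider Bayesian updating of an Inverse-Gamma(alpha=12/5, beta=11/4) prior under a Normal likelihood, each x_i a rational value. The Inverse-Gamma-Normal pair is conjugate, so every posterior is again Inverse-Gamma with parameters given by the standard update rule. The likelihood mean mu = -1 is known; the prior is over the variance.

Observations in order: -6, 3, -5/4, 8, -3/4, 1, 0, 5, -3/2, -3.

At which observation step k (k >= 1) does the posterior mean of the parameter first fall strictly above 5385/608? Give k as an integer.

k = 2

obs 1: x=-6 → posterior Inverse-Gamma(29/10, 61/4)
obs 2: x=3 → posterior Inverse-Gamma(17/5, 93/4)
obs 3: x=-5/4 → posterior Inverse-Gamma(39/10, 745/32)
obs 4: x=8 → posterior Inverse-Gamma(22/5, 2041/32)
obs 5: x=-3/4 → posterior Inverse-Gamma(49/10, 1021/16)
obs 6: x=1 → posterior Inverse-Gamma(27/5, 1053/16)
obs 7: x=0 → posterior Inverse-Gamma(59/10, 1061/16)
obs 8: x=5 → posterior Inverse-Gamma(32/5, 1349/16)
obs 9: x=-3/2 → posterior Inverse-Gamma(69/10, 1351/16)
obs 10: x=-3 → posterior Inverse-Gamma(37/5, 1383/16)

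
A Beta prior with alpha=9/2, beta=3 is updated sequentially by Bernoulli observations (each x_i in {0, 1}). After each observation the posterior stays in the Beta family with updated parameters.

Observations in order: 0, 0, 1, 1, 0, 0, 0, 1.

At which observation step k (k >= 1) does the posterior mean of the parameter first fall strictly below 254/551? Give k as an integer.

obs 1: x=0 → posterior Beta(9/2, 4)
obs 2: x=0 → posterior Beta(9/2, 5)
obs 3: x=1 → posterior Beta(11/2, 5)
obs 4: x=1 → posterior Beta(13/2, 5)
obs 5: x=0 → posterior Beta(13/2, 6)
obs 6: x=0 → posterior Beta(13/2, 7)
obs 7: x=0 → posterior Beta(13/2, 8)
obs 8: x=1 → posterior Beta(15/2, 8)

k = 7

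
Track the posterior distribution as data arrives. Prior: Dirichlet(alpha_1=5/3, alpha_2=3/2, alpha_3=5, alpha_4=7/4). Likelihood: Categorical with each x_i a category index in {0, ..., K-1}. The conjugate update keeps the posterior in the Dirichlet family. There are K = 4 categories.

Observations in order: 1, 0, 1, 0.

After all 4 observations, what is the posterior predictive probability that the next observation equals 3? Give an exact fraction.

21/167

obs 1: x=1 → posterior Dirichlet(5/3, 5/2, 5, 7/4)
obs 2: x=0 → posterior Dirichlet(8/3, 5/2, 5, 7/4)
obs 3: x=1 → posterior Dirichlet(8/3, 7/2, 5, 7/4)
obs 4: x=0 → posterior Dirichlet(11/3, 7/2, 5, 7/4)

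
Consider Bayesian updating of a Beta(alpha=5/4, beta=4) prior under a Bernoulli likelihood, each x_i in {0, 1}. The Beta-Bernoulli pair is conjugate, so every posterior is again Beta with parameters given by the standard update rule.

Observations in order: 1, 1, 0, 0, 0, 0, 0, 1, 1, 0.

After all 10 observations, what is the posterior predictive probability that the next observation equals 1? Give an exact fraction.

obs 1: x=1 → posterior Beta(9/4, 4)
obs 2: x=1 → posterior Beta(13/4, 4)
obs 3: x=0 → posterior Beta(13/4, 5)
obs 4: x=0 → posterior Beta(13/4, 6)
obs 5: x=0 → posterior Beta(13/4, 7)
obs 6: x=0 → posterior Beta(13/4, 8)
obs 7: x=0 → posterior Beta(13/4, 9)
obs 8: x=1 → posterior Beta(17/4, 9)
obs 9: x=1 → posterior Beta(21/4, 9)
obs 10: x=0 → posterior Beta(21/4, 10)

21/61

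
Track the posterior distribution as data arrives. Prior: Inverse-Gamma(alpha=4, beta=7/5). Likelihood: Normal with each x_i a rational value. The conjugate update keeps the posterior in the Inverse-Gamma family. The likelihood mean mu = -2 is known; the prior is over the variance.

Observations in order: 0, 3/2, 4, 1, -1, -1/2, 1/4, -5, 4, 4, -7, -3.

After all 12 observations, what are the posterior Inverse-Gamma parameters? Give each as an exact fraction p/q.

alpha=10, beta=14349/160

obs 1: x=0 → posterior Inverse-Gamma(9/2, 17/5)
obs 2: x=3/2 → posterior Inverse-Gamma(5, 381/40)
obs 3: x=4 → posterior Inverse-Gamma(11/2, 1101/40)
obs 4: x=1 → posterior Inverse-Gamma(6, 1281/40)
obs 5: x=-1 → posterior Inverse-Gamma(13/2, 1301/40)
obs 6: x=-1/2 → posterior Inverse-Gamma(7, 673/20)
obs 7: x=1/4 → posterior Inverse-Gamma(15/2, 5789/160)
obs 8: x=-5 → posterior Inverse-Gamma(8, 6509/160)
obs 9: x=4 → posterior Inverse-Gamma(17/2, 9389/160)
obs 10: x=4 → posterior Inverse-Gamma(9, 12269/160)
obs 11: x=-7 → posterior Inverse-Gamma(19/2, 14269/160)
obs 12: x=-3 → posterior Inverse-Gamma(10, 14349/160)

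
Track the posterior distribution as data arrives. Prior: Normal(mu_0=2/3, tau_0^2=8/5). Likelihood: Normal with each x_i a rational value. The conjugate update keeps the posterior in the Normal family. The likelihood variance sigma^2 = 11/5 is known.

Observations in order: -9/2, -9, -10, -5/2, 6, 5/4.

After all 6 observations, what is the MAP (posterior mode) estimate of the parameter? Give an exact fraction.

obs 1: x=-9/2 → posterior Normal(-86/57, 88/95)
obs 2: x=-9 → posterior Normal(-302/81, 88/135)
obs 3: x=-10 → posterior Normal(-542/105, 88/175)
obs 4: x=-5/2 → posterior Normal(-14/3, 88/215)
obs 5: x=6 → posterior Normal(-458/153, 88/255)
obs 6: x=5/4 → posterior Normal(-428/177, 88/295)

-428/177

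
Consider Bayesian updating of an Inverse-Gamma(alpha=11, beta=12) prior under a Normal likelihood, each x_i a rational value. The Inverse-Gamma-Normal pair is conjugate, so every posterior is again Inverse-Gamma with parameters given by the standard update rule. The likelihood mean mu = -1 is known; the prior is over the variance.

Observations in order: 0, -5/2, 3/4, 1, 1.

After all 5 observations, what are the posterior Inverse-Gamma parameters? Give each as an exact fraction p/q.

obs 1: x=0 → posterior Inverse-Gamma(23/2, 25/2)
obs 2: x=-5/2 → posterior Inverse-Gamma(12, 109/8)
obs 3: x=3/4 → posterior Inverse-Gamma(25/2, 485/32)
obs 4: x=1 → posterior Inverse-Gamma(13, 549/32)
obs 5: x=1 → posterior Inverse-Gamma(27/2, 613/32)

alpha=27/2, beta=613/32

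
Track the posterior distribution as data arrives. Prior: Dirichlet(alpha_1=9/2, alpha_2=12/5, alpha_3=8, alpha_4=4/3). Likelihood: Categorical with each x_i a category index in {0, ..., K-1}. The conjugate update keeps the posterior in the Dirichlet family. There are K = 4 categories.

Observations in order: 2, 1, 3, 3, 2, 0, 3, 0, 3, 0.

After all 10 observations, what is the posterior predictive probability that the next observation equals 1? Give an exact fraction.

obs 1: x=2 → posterior Dirichlet(9/2, 12/5, 9, 4/3)
obs 2: x=1 → posterior Dirichlet(9/2, 17/5, 9, 4/3)
obs 3: x=3 → posterior Dirichlet(9/2, 17/5, 9, 7/3)
obs 4: x=3 → posterior Dirichlet(9/2, 17/5, 9, 10/3)
obs 5: x=2 → posterior Dirichlet(9/2, 17/5, 10, 10/3)
obs 6: x=0 → posterior Dirichlet(11/2, 17/5, 10, 10/3)
obs 7: x=3 → posterior Dirichlet(11/2, 17/5, 10, 13/3)
obs 8: x=0 → posterior Dirichlet(13/2, 17/5, 10, 13/3)
obs 9: x=3 → posterior Dirichlet(13/2, 17/5, 10, 16/3)
obs 10: x=0 → posterior Dirichlet(15/2, 17/5, 10, 16/3)

102/787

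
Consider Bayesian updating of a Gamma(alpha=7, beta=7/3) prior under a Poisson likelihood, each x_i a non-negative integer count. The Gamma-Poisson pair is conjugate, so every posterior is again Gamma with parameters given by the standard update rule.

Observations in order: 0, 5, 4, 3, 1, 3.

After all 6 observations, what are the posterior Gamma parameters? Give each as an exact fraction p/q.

obs 1: x=0 → posterior Gamma(7, 10/3)
obs 2: x=5 → posterior Gamma(12, 13/3)
obs 3: x=4 → posterior Gamma(16, 16/3)
obs 4: x=3 → posterior Gamma(19, 19/3)
obs 5: x=1 → posterior Gamma(20, 22/3)
obs 6: x=3 → posterior Gamma(23, 25/3)

alpha=23, beta=25/3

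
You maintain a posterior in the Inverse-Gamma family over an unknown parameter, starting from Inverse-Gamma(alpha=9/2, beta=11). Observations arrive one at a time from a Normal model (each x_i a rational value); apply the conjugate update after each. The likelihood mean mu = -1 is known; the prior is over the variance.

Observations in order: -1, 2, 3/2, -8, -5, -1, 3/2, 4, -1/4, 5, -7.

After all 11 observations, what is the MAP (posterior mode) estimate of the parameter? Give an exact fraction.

obs 1: x=-1 → posterior Inverse-Gamma(5, 11)
obs 2: x=2 → posterior Inverse-Gamma(11/2, 31/2)
obs 3: x=3/2 → posterior Inverse-Gamma(6, 149/8)
obs 4: x=-8 → posterior Inverse-Gamma(13/2, 345/8)
obs 5: x=-5 → posterior Inverse-Gamma(7, 409/8)
obs 6: x=-1 → posterior Inverse-Gamma(15/2, 409/8)
obs 7: x=3/2 → posterior Inverse-Gamma(8, 217/4)
obs 8: x=4 → posterior Inverse-Gamma(17/2, 267/4)
obs 9: x=-1/4 → posterior Inverse-Gamma(9, 2145/32)
obs 10: x=5 → posterior Inverse-Gamma(19/2, 2721/32)
obs 11: x=-7 → posterior Inverse-Gamma(10, 3297/32)

3297/352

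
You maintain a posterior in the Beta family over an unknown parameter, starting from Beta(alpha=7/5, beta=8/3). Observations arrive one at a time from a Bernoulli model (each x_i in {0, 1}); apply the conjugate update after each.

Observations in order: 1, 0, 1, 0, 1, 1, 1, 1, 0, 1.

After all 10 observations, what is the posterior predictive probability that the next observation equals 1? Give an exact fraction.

126/211

obs 1: x=1 → posterior Beta(12/5, 8/3)
obs 2: x=0 → posterior Beta(12/5, 11/3)
obs 3: x=1 → posterior Beta(17/5, 11/3)
obs 4: x=0 → posterior Beta(17/5, 14/3)
obs 5: x=1 → posterior Beta(22/5, 14/3)
obs 6: x=1 → posterior Beta(27/5, 14/3)
obs 7: x=1 → posterior Beta(32/5, 14/3)
obs 8: x=1 → posterior Beta(37/5, 14/3)
obs 9: x=0 → posterior Beta(37/5, 17/3)
obs 10: x=1 → posterior Beta(42/5, 17/3)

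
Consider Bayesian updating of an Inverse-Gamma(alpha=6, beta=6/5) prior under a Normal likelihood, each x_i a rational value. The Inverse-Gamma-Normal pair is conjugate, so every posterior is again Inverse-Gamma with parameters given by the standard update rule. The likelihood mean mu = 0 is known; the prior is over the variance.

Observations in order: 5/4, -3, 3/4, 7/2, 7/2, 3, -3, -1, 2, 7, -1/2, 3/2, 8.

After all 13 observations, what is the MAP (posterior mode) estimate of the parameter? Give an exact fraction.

obs 1: x=5/4 → posterior Inverse-Gamma(13/2, 317/160)
obs 2: x=-3 → posterior Inverse-Gamma(7, 1037/160)
obs 3: x=3/4 → posterior Inverse-Gamma(15/2, 541/80)
obs 4: x=7/2 → posterior Inverse-Gamma(8, 1031/80)
obs 5: x=7/2 → posterior Inverse-Gamma(17/2, 1521/80)
obs 6: x=3 → posterior Inverse-Gamma(9, 1881/80)
obs 7: x=-3 → posterior Inverse-Gamma(19/2, 2241/80)
obs 8: x=-1 → posterior Inverse-Gamma(10, 2281/80)
obs 9: x=2 → posterior Inverse-Gamma(21/2, 2441/80)
obs 10: x=7 → posterior Inverse-Gamma(11, 4401/80)
obs 11: x=-1/2 → posterior Inverse-Gamma(23/2, 4411/80)
obs 12: x=3/2 → posterior Inverse-Gamma(12, 4501/80)
obs 13: x=8 → posterior Inverse-Gamma(25/2, 7061/80)

7061/1080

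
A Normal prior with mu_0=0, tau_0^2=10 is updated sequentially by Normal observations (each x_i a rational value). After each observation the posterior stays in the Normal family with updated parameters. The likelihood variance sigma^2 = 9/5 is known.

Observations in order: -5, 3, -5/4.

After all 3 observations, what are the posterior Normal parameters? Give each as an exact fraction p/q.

mu_0=-325/318, tau_0^2=30/53

obs 1: x=-5 → posterior Normal(-250/59, 90/59)
obs 2: x=3 → posterior Normal(-100/109, 90/109)
obs 3: x=-5/4 → posterior Normal(-325/318, 30/53)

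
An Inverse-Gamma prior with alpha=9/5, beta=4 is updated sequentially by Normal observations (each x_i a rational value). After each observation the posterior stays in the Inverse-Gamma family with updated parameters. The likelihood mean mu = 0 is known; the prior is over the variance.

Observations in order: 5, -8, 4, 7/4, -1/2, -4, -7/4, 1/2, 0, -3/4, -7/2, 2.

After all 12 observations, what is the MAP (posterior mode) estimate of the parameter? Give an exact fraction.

obs 1: x=5 → posterior Inverse-Gamma(23/10, 33/2)
obs 2: x=-8 → posterior Inverse-Gamma(14/5, 97/2)
obs 3: x=4 → posterior Inverse-Gamma(33/10, 113/2)
obs 4: x=7/4 → posterior Inverse-Gamma(19/5, 1857/32)
obs 5: x=-1/2 → posterior Inverse-Gamma(43/10, 1861/32)
obs 6: x=-4 → posterior Inverse-Gamma(24/5, 2117/32)
obs 7: x=-7/4 → posterior Inverse-Gamma(53/10, 1083/16)
obs 8: x=1/2 → posterior Inverse-Gamma(29/5, 1085/16)
obs 9: x=0 → posterior Inverse-Gamma(63/10, 1085/16)
obs 10: x=-3/4 → posterior Inverse-Gamma(34/5, 2179/32)
obs 11: x=-7/2 → posterior Inverse-Gamma(73/10, 2375/32)
obs 12: x=2 → posterior Inverse-Gamma(39/5, 2439/32)

12195/1408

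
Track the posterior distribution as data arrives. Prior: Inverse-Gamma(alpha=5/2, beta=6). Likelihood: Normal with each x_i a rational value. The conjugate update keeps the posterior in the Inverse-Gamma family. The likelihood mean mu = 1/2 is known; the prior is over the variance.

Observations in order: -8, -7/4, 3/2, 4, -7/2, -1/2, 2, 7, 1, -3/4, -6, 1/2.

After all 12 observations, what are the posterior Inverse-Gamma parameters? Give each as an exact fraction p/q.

alpha=17/2, beta=1665/16

obs 1: x=-8 → posterior Inverse-Gamma(3, 337/8)
obs 2: x=-7/4 → posterior Inverse-Gamma(7/2, 1429/32)
obs 3: x=3/2 → posterior Inverse-Gamma(4, 1445/32)
obs 4: x=4 → posterior Inverse-Gamma(9/2, 1641/32)
obs 5: x=-7/2 → posterior Inverse-Gamma(5, 1897/32)
obs 6: x=-1/2 → posterior Inverse-Gamma(11/2, 1913/32)
obs 7: x=2 → posterior Inverse-Gamma(6, 1949/32)
obs 8: x=7 → posterior Inverse-Gamma(13/2, 2625/32)
obs 9: x=1 → posterior Inverse-Gamma(7, 2629/32)
obs 10: x=-3/4 → posterior Inverse-Gamma(15/2, 1327/16)
obs 11: x=-6 → posterior Inverse-Gamma(8, 1665/16)
obs 12: x=1/2 → posterior Inverse-Gamma(17/2, 1665/16)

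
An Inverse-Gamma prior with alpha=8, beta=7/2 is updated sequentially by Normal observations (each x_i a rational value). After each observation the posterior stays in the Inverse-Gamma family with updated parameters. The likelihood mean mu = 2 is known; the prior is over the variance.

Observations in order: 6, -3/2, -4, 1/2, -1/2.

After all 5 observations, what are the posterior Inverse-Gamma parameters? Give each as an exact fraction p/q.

obs 1: x=6 → posterior Inverse-Gamma(17/2, 23/2)
obs 2: x=-3/2 → posterior Inverse-Gamma(9, 141/8)
obs 3: x=-4 → posterior Inverse-Gamma(19/2, 285/8)
obs 4: x=1/2 → posterior Inverse-Gamma(10, 147/4)
obs 5: x=-1/2 → posterior Inverse-Gamma(21/2, 319/8)

alpha=21/2, beta=319/8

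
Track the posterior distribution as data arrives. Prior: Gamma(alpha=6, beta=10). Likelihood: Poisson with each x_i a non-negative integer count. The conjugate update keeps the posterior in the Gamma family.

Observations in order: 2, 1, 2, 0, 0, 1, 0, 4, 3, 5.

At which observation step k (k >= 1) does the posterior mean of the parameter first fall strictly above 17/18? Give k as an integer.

k = 9

obs 1: x=2 → posterior Gamma(8, 11)
obs 2: x=1 → posterior Gamma(9, 12)
obs 3: x=2 → posterior Gamma(11, 13)
obs 4: x=0 → posterior Gamma(11, 14)
obs 5: x=0 → posterior Gamma(11, 15)
obs 6: x=1 → posterior Gamma(12, 16)
obs 7: x=0 → posterior Gamma(12, 17)
obs 8: x=4 → posterior Gamma(16, 18)
obs 9: x=3 → posterior Gamma(19, 19)
obs 10: x=5 → posterior Gamma(24, 20)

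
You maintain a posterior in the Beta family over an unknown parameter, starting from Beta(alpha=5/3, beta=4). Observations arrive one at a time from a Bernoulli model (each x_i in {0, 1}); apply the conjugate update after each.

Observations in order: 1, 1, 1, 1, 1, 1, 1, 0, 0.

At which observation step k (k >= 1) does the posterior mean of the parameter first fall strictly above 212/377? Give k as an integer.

obs 1: x=1 → posterior Beta(8/3, 4)
obs 2: x=1 → posterior Beta(11/3, 4)
obs 3: x=1 → posterior Beta(14/3, 4)
obs 4: x=1 → posterior Beta(17/3, 4)
obs 5: x=1 → posterior Beta(20/3, 4)
obs 6: x=1 → posterior Beta(23/3, 4)
obs 7: x=1 → posterior Beta(26/3, 4)
obs 8: x=0 → posterior Beta(26/3, 5)
obs 9: x=0 → posterior Beta(26/3, 6)

k = 4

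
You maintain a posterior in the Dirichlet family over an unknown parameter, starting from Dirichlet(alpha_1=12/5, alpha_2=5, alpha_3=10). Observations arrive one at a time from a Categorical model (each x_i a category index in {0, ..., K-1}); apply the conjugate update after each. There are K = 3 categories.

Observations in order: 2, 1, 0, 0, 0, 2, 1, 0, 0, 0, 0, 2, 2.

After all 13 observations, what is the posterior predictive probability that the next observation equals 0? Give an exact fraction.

47/152

obs 1: x=2 → posterior Dirichlet(12/5, 5, 11)
obs 2: x=1 → posterior Dirichlet(12/5, 6, 11)
obs 3: x=0 → posterior Dirichlet(17/5, 6, 11)
obs 4: x=0 → posterior Dirichlet(22/5, 6, 11)
obs 5: x=0 → posterior Dirichlet(27/5, 6, 11)
obs 6: x=2 → posterior Dirichlet(27/5, 6, 12)
obs 7: x=1 → posterior Dirichlet(27/5, 7, 12)
obs 8: x=0 → posterior Dirichlet(32/5, 7, 12)
obs 9: x=0 → posterior Dirichlet(37/5, 7, 12)
obs 10: x=0 → posterior Dirichlet(42/5, 7, 12)
obs 11: x=0 → posterior Dirichlet(47/5, 7, 12)
obs 12: x=2 → posterior Dirichlet(47/5, 7, 13)
obs 13: x=2 → posterior Dirichlet(47/5, 7, 14)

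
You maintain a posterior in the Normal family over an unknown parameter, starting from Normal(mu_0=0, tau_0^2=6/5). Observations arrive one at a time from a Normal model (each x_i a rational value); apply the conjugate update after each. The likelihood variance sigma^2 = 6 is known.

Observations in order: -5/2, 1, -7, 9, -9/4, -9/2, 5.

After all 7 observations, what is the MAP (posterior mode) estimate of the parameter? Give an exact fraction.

-5/48

obs 1: x=-5/2 → posterior Normal(-5/12, 1)
obs 2: x=1 → posterior Normal(-3/14, 6/7)
obs 3: x=-7 → posterior Normal(-17/16, 3/4)
obs 4: x=9 → posterior Normal(1/18, 2/3)
obs 5: x=-9/4 → posterior Normal(-7/40, 3/5)
obs 6: x=-9/2 → posterior Normal(-25/44, 6/11)
obs 7: x=5 → posterior Normal(-5/48, 1/2)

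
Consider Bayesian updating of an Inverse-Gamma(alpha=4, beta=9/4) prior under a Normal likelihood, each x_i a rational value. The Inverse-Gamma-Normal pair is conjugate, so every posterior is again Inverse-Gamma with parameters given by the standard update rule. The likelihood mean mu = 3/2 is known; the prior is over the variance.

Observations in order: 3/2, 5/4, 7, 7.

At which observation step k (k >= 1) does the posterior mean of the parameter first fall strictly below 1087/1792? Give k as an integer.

obs 1: x=3/2 → posterior Inverse-Gamma(9/2, 9/4)
obs 2: x=5/4 → posterior Inverse-Gamma(5, 73/32)
obs 3: x=7 → posterior Inverse-Gamma(11/2, 557/32)
obs 4: x=7 → posterior Inverse-Gamma(6, 1041/32)

k = 2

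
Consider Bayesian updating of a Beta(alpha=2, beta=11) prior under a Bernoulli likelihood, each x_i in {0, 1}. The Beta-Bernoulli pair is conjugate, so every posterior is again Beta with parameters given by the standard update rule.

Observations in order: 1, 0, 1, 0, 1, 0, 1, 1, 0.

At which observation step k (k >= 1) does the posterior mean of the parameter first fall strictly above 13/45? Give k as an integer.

obs 1: x=1 → posterior Beta(3, 11)
obs 2: x=0 → posterior Beta(3, 12)
obs 3: x=1 → posterior Beta(4, 12)
obs 4: x=0 → posterior Beta(4, 13)
obs 5: x=1 → posterior Beta(5, 13)
obs 6: x=0 → posterior Beta(5, 14)
obs 7: x=1 → posterior Beta(6, 14)
obs 8: x=1 → posterior Beta(7, 14)
obs 9: x=0 → posterior Beta(7, 15)

k = 7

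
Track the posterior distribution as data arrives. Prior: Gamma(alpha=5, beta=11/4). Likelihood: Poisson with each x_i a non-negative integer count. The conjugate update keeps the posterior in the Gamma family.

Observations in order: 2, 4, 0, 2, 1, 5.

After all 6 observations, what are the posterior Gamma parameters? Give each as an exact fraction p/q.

obs 1: x=2 → posterior Gamma(7, 15/4)
obs 2: x=4 → posterior Gamma(11, 19/4)
obs 3: x=0 → posterior Gamma(11, 23/4)
obs 4: x=2 → posterior Gamma(13, 27/4)
obs 5: x=1 → posterior Gamma(14, 31/4)
obs 6: x=5 → posterior Gamma(19, 35/4)

alpha=19, beta=35/4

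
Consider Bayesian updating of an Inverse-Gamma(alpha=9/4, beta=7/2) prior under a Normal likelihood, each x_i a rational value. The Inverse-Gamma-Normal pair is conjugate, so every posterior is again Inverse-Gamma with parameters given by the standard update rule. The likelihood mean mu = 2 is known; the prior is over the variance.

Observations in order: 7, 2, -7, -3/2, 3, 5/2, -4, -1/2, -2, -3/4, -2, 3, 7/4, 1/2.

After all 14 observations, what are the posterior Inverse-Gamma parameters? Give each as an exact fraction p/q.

obs 1: x=7 → posterior Inverse-Gamma(11/4, 16)
obs 2: x=2 → posterior Inverse-Gamma(13/4, 16)
obs 3: x=-7 → posterior Inverse-Gamma(15/4, 113/2)
obs 4: x=-3/2 → posterior Inverse-Gamma(17/4, 501/8)
obs 5: x=3 → posterior Inverse-Gamma(19/4, 505/8)
obs 6: x=5/2 → posterior Inverse-Gamma(21/4, 253/4)
obs 7: x=-4 → posterior Inverse-Gamma(23/4, 325/4)
obs 8: x=-1/2 → posterior Inverse-Gamma(25/4, 675/8)
obs 9: x=-2 → posterior Inverse-Gamma(27/4, 739/8)
obs 10: x=-3/4 → posterior Inverse-Gamma(29/4, 3077/32)
obs 11: x=-2 → posterior Inverse-Gamma(31/4, 3333/32)
obs 12: x=3 → posterior Inverse-Gamma(33/4, 3349/32)
obs 13: x=7/4 → posterior Inverse-Gamma(35/4, 1675/16)
obs 14: x=1/2 → posterior Inverse-Gamma(37/4, 1693/16)

alpha=37/4, beta=1693/16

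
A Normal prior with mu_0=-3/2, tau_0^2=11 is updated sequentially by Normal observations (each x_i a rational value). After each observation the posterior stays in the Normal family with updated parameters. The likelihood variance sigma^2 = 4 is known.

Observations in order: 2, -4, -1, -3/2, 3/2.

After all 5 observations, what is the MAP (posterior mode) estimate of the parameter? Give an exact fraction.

obs 1: x=2 → posterior Normal(16/15, 44/15)
obs 2: x=-4 → posterior Normal(-14/13, 22/13)
obs 3: x=-1 → posterior Normal(-39/37, 44/37)
obs 4: x=-3/2 → posterior Normal(-37/32, 11/12)
obs 5: x=3/2 → posterior Normal(-39/59, 44/59)

-39/59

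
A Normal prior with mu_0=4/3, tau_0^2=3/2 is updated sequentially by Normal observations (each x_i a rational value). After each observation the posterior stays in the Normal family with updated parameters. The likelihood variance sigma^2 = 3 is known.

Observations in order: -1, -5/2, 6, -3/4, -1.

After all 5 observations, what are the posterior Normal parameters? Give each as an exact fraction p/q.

obs 1: x=-1 → posterior Normal(5/9, 1)
obs 2: x=-5/2 → posterior Normal(-5/24, 3/4)
obs 3: x=6 → posterior Normal(31/30, 3/5)
obs 4: x=-3/4 → posterior Normal(53/72, 1/2)
obs 5: x=-1 → posterior Normal(41/84, 3/7)

mu_0=41/84, tau_0^2=3/7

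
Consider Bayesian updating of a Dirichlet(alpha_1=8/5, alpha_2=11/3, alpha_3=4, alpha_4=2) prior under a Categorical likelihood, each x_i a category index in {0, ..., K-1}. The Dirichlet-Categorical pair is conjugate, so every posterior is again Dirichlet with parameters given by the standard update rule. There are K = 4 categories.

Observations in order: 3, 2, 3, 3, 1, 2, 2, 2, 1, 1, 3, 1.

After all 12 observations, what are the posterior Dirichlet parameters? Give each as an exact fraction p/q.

alpha_1=8/5, alpha_2=23/3, alpha_3=8, alpha_4=6

obs 1: x=3 → posterior Dirichlet(8/5, 11/3, 4, 3)
obs 2: x=2 → posterior Dirichlet(8/5, 11/3, 5, 3)
obs 3: x=3 → posterior Dirichlet(8/5, 11/3, 5, 4)
obs 4: x=3 → posterior Dirichlet(8/5, 11/3, 5, 5)
obs 5: x=1 → posterior Dirichlet(8/5, 14/3, 5, 5)
obs 6: x=2 → posterior Dirichlet(8/5, 14/3, 6, 5)
obs 7: x=2 → posterior Dirichlet(8/5, 14/3, 7, 5)
obs 8: x=2 → posterior Dirichlet(8/5, 14/3, 8, 5)
obs 9: x=1 → posterior Dirichlet(8/5, 17/3, 8, 5)
obs 10: x=1 → posterior Dirichlet(8/5, 20/3, 8, 5)
obs 11: x=3 → posterior Dirichlet(8/5, 20/3, 8, 6)
obs 12: x=1 → posterior Dirichlet(8/5, 23/3, 8, 6)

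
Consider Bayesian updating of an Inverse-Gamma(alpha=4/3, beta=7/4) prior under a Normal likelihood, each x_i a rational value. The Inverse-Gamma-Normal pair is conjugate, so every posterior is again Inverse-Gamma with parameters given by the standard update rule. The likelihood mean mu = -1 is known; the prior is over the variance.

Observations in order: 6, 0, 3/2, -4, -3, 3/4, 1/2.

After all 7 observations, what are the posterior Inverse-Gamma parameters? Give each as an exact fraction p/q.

alpha=29/6, beta=1249/32

obs 1: x=6 → posterior Inverse-Gamma(11/6, 105/4)
obs 2: x=0 → posterior Inverse-Gamma(7/3, 107/4)
obs 3: x=3/2 → posterior Inverse-Gamma(17/6, 239/8)
obs 4: x=-4 → posterior Inverse-Gamma(10/3, 275/8)
obs 5: x=-3 → posterior Inverse-Gamma(23/6, 291/8)
obs 6: x=3/4 → posterior Inverse-Gamma(13/3, 1213/32)
obs 7: x=1/2 → posterior Inverse-Gamma(29/6, 1249/32)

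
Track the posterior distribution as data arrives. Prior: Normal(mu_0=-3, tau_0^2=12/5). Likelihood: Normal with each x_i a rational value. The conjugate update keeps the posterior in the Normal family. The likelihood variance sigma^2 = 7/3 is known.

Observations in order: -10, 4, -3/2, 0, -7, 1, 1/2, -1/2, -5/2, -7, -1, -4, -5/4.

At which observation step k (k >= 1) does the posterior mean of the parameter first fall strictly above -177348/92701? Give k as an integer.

obs 1: x=-10 → posterior Normal(-465/71, 84/71)
obs 2: x=4 → posterior Normal(-3, 84/107)
obs 3: x=-3/2 → posterior Normal(-375/143, 84/143)
obs 4: x=0 → posterior Normal(-375/179, 84/179)
obs 5: x=-7 → posterior Normal(-627/215, 84/215)
obs 6: x=1 → posterior Normal(-591/251, 84/251)
obs 7: x=1/2 → posterior Normal(-573/287, 12/41)
obs 8: x=-1/2 → posterior Normal(-591/323, 84/323)
obs 9: x=-5/2 → posterior Normal(-681/359, 84/359)
obs 10: x=-7 → posterior Normal(-933/395, 84/395)
obs 11: x=-1 → posterior Normal(-969/431, 84/431)
obs 12: x=-4 → posterior Normal(-1113/467, 84/467)
obs 13: x=-5/4 → posterior Normal(-1158/503, 84/503)

k = 8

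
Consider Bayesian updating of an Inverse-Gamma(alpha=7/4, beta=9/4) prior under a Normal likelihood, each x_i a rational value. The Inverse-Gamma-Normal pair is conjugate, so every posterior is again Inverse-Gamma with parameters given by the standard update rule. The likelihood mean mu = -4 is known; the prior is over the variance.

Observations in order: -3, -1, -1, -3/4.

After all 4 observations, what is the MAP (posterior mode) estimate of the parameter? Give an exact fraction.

obs 1: x=-3 → posterior Inverse-Gamma(9/4, 11/4)
obs 2: x=-1 → posterior Inverse-Gamma(11/4, 29/4)
obs 3: x=-1 → posterior Inverse-Gamma(13/4, 47/4)
obs 4: x=-3/4 → posterior Inverse-Gamma(15/4, 545/32)

545/152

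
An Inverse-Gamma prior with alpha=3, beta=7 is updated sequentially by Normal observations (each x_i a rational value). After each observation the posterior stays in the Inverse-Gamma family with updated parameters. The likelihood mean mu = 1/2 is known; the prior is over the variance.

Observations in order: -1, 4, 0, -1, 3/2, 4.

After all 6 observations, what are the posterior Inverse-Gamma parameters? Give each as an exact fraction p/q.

alpha=6, beta=177/8

obs 1: x=-1 → posterior Inverse-Gamma(7/2, 65/8)
obs 2: x=4 → posterior Inverse-Gamma(4, 57/4)
obs 3: x=0 → posterior Inverse-Gamma(9/2, 115/8)
obs 4: x=-1 → posterior Inverse-Gamma(5, 31/2)
obs 5: x=3/2 → posterior Inverse-Gamma(11/2, 16)
obs 6: x=4 → posterior Inverse-Gamma(6, 177/8)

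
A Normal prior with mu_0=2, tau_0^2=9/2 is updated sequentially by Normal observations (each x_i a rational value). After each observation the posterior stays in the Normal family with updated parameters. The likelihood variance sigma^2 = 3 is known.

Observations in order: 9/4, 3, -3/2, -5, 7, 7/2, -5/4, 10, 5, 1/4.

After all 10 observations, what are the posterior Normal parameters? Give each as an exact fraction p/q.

obs 1: x=9/4 → posterior Normal(43/20, 9/5)
obs 2: x=3 → posterior Normal(79/32, 9/8)
obs 3: x=-3/2 → posterior Normal(61/44, 9/11)
obs 4: x=-5 → posterior Normal(1/56, 9/14)
obs 5: x=7 → posterior Normal(5/4, 9/17)
obs 6: x=7/2 → posterior Normal(127/80, 9/20)
obs 7: x=-5/4 → posterior Normal(28/23, 9/23)
obs 8: x=10 → posterior Normal(29/13, 9/26)
obs 9: x=5 → posterior Normal(73/29, 9/29)
obs 10: x=1/4 → posterior Normal(295/128, 9/32)

mu_0=295/128, tau_0^2=9/32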